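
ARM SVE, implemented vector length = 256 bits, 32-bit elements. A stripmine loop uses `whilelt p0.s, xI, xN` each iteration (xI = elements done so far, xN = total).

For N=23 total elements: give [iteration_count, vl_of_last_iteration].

[iterations, last_vl] = [3, 7]

register lanes = 256/32 = 8
iterations = ceil(23/8) = 3; final-pass vl = 7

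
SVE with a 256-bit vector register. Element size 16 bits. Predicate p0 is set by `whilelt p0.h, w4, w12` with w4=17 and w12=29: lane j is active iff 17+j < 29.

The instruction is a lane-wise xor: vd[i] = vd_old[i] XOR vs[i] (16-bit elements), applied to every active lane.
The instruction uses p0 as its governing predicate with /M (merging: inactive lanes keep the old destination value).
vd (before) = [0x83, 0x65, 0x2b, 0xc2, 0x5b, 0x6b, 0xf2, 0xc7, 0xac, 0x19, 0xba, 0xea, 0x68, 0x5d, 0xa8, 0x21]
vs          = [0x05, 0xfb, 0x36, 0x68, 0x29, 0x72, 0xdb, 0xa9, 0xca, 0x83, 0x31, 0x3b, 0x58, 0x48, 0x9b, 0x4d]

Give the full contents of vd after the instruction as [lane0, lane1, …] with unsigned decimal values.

vd = [134, 158, 29, 170, 114, 25, 41, 110, 102, 154, 139, 209, 104, 93, 168, 33]

lane count: 256 div 16 = 16
active while 17+j < 29, i.e. j ∈ [0,12) capped at 16 ⇒ 12
lane  0: xor(0x83,0x05) ⇒ 0x86
lane  1: xor(0x65,0xfb) ⇒ 0x9e
lane  2: xor(0x2b,0x36) ⇒ 0x1d
lane  3: xor(0xc2,0x68) ⇒ 0xaa
lane  4: xor(0x5b,0x29) ⇒ 0x72
lane  5: xor(0x6b,0x72) ⇒ 0x19
lane  6: xor(0xf2,0xdb) ⇒ 0x29
lane  7: xor(0xc7,0xa9) ⇒ 0x6e
lane  8: xor(0xac,0xca) ⇒ 0x66
lane  9: xor(0x19,0x83) ⇒ 0x9a
lane 10: xor(0xba,0x31) ⇒ 0x8b
lane 11: xor(0xea,0x3b) ⇒ 0xd1
lane 12: tail/keep ⇒ 0x68
lane 13: tail/keep ⇒ 0x5d
lane 14: tail/keep ⇒ 0xa8
lane 15: tail/keep ⇒ 0x21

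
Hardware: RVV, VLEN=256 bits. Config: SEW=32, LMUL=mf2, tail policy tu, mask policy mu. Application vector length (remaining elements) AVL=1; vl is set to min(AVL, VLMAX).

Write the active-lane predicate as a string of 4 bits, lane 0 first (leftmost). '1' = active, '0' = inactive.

predicate = 1000

lanes per group: 256·1/2/32 = 4
vl = min(AVL, VLMAX) = min(1, 4) = 1
bits (lane 0 leftmost): 1000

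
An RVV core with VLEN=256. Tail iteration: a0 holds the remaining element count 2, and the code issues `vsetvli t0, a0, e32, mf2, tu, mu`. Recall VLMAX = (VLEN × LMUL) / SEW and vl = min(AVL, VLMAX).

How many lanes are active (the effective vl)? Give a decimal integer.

vl = 2

VLMAX = VLEN×LMUL/SEW = 256×1/2/32 = 4
vl = min(AVL, VLMAX) = min(2, 4) = 2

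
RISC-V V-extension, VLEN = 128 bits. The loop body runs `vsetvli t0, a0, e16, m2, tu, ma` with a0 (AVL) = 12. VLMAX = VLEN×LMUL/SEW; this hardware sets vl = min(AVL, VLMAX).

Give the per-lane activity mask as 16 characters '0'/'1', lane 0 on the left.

predicate = 1111111111110000

VLMAX = (128 × 2) / 16 = 16 lanes
vl = min(AVL, VLMAX) = min(12, 16) = 12
bits (lane 0 leftmost): 1111111111110000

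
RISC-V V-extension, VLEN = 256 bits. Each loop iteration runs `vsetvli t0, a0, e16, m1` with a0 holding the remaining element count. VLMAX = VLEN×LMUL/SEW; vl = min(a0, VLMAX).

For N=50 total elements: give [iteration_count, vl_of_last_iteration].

[iterations, last_vl] = [4, 2]

VLMAX = (256 × 1) / 16 = 16 lanes
iterations = ceil(50/16) = 4; final-pass vl = 2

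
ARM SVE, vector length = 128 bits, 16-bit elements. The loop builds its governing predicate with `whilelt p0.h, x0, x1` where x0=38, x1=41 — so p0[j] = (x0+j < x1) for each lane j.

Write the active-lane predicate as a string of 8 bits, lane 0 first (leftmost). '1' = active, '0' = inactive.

predicate = 11100000

register lanes = 128/16 = 8
whilelt: lane j active iff 38+j < 41 → j < 3 → 3 active
bits (lane 0 leftmost): 11100000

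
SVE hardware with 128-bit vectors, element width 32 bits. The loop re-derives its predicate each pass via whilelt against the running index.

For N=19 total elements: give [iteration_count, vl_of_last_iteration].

lane count: 128 div 32 = 4
iterations = ceil(19/4) = 5; final-pass vl = 3

[iterations, last_vl] = [5, 3]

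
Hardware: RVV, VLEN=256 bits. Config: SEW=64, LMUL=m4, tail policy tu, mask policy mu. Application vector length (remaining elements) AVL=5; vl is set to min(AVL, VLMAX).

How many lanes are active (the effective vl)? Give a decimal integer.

VLMAX = VLEN×LMUL/SEW = 256×4/64 = 16
vl ← min(5, 16) = 5

vl = 5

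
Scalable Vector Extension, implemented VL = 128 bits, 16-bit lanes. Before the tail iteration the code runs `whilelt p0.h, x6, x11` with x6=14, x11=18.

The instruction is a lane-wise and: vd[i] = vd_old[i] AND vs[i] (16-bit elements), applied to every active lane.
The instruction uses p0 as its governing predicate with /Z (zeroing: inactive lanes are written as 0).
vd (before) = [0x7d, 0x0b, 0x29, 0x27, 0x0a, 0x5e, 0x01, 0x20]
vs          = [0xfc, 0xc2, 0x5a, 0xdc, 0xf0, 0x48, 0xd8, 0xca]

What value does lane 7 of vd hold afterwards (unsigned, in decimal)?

vd[7] = 0

lane count: 128 div 16 = 8
active while 14+j < 18, i.e. j ∈ [0,4) capped at 8 ⇒ 4
  i=0: and(0x7d,0xfc) → 124
  i=1: and(0x0b,0xc2) → 2
  i=2: and(0x29,0x5a) → 8
  i=3: and(0x27,0xdc) → 4
  i=4: tail/zero → 0
  i=5: tail/zero → 0
  i=6: tail/zero → 0
  i=7: tail/zero → 0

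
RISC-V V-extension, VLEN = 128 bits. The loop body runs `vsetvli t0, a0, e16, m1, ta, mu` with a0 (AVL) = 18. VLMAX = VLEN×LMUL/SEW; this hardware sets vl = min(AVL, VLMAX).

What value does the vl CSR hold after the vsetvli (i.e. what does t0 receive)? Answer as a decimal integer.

lanes per group: 128·1/16 = 8
vl ← min(18, 8) = 8

vl = 8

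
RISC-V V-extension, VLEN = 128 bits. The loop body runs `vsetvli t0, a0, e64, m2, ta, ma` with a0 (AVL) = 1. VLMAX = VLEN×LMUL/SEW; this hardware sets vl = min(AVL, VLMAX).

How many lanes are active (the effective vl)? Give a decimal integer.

vl = 1

VLMAX = (128 × 2) / 64 = 4 lanes
vl = min(AVL, VLMAX) = min(1, 4) = 1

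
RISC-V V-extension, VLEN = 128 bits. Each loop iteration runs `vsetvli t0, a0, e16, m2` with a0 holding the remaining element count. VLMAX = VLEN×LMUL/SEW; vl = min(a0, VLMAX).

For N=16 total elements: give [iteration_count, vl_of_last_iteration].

[iterations, last_vl] = [1, 16]

lanes per group: 128·2/16 = 16
16 elements at 16/iter → 1 passes, remainder 16 on the last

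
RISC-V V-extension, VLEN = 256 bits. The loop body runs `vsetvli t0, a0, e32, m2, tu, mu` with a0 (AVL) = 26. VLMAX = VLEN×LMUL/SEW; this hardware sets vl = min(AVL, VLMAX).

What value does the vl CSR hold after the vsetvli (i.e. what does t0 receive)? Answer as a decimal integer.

VLMAX = VLEN×LMUL/SEW = 256×2/32 = 16
vl = min(AVL, VLMAX) = min(26, 16) = 16

vl = 16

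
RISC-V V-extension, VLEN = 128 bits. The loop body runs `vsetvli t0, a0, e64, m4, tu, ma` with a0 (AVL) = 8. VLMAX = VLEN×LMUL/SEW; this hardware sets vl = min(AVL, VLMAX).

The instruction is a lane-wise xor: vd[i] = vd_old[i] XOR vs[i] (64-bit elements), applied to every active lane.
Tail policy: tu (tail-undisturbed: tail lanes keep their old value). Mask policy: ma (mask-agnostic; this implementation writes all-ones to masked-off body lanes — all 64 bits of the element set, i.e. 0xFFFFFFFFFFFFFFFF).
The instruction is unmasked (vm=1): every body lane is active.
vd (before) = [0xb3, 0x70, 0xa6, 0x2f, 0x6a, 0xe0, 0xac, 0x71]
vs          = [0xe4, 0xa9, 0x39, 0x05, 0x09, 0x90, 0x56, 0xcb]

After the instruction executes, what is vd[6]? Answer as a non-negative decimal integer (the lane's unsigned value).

lanes per group: 128·4/64 = 8
vl ← min(8, 8) = 8
[0] xor(0xb3,0xe4) = 0x57
[1] xor(0x70,0xa9) = 0xd9
[2] xor(0xa6,0x39) = 0x9f
[3] xor(0x2f,0x05) = 0x2a
[4] xor(0x6a,0x09) = 0x63
[5] xor(0xe0,0x90) = 0x70
[6] xor(0xac,0x56) = 0xfa
[7] xor(0x71,0xcb) = 0xba

vd[6] = 250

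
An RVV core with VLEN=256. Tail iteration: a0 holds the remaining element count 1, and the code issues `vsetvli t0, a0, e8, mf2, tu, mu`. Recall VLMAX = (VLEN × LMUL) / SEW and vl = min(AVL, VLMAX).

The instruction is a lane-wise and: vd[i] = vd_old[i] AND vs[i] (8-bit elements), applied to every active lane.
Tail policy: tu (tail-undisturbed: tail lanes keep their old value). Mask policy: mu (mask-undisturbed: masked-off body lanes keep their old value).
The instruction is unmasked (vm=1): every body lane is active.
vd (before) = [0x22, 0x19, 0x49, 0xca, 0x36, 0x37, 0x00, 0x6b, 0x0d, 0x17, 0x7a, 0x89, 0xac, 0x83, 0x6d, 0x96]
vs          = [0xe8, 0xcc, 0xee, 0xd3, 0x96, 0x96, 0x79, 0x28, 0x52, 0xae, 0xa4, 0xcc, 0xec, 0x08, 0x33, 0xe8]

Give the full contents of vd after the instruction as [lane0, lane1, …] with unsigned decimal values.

vd = [32, 25, 73, 202, 54, 55, 0, 107, 13, 23, 122, 137, 172, 131, 109, 150]

VLMAX = VLEN×LMUL/SEW = 256×1/2/8 = 16
vl = min(AVL, VLMAX) = min(1, 16) = 1
[0] and(0x22,0xe8) = 0x20
[1] tail/keep = 0x19
[2] tail/keep = 0x49
[3] tail/keep = 0xca
[4] tail/keep = 0x36
[5] tail/keep = 0x37
[6] tail/keep = 0x00
[7] tail/keep = 0x6b
[8] tail/keep = 0x0d
[9] tail/keep = 0x17
[10] tail/keep = 0x7a
[11] tail/keep = 0x89
[12] tail/keep = 0xac
[13] tail/keep = 0x83
[14] tail/keep = 0x6d
[15] tail/keep = 0x96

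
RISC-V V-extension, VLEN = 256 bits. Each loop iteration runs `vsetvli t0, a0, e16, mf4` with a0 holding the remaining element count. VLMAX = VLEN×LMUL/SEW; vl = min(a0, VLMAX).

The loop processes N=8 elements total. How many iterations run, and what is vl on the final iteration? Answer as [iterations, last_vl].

[iterations, last_vl] = [2, 4]

VLMAX = VLEN×LMUL/SEW = 256×1/4/16 = 4
8 elements at 4/iter → 2 passes, remainder 4 on the last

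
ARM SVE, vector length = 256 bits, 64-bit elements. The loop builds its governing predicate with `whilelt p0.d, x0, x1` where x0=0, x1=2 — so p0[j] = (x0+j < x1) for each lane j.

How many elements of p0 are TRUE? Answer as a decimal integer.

lane count: 256 div 64 = 4
active while 0+j < 2, i.e. j ∈ [0,2) capped at 4 ⇒ 2

vl = 2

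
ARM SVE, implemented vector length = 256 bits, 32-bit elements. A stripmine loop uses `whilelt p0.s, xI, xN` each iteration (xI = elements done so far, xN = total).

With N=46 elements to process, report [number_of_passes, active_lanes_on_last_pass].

[iterations, last_vl] = [6, 6]

256-bit reg / 32-bit elem → 8 lanes
iterations = ceil(46/8) = 6; final-pass vl = 6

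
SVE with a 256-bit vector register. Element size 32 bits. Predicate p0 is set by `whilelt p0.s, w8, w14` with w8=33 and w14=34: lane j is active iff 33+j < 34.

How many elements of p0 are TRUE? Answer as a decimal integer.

256-bit reg / 32-bit elem → 8 lanes
active while 33+j < 34, i.e. j ∈ [0,1) capped at 8 ⇒ 1

vl = 1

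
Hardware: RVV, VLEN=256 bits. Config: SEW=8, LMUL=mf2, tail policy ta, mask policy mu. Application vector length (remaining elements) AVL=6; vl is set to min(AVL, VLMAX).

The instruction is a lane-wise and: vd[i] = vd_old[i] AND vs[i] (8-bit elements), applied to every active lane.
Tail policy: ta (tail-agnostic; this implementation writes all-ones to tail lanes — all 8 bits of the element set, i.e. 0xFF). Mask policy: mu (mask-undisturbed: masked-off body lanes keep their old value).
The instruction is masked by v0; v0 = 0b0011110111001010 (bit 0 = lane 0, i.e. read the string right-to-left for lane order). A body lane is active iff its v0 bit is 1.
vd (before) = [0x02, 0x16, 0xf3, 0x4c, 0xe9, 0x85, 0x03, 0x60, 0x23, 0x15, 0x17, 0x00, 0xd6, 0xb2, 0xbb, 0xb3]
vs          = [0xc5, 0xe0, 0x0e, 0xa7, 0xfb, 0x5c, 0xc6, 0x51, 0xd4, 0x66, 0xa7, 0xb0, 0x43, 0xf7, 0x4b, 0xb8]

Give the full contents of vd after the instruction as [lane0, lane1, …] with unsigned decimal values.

lanes per group: 256·1/2/8 = 16
AVL=6 ≤ VLMAX=16, so vl = 6
[0] mask-off/keep = 0x02
[1] and(0x16,0xe0) = 0x00
[2] mask-off/keep = 0xf3
[3] and(0x4c,0xa7) = 0x04
[4] mask-off/keep = 0xe9
[5] mask-off/keep = 0x85
[6] tail/ones = 0xff
[7] tail/ones = 0xff
[8] tail/ones = 0xff
[9] tail/ones = 0xff
[10] tail/ones = 0xff
[11] tail/ones = 0xff
[12] tail/ones = 0xff
[13] tail/ones = 0xff
[14] tail/ones = 0xff
[15] tail/ones = 0xff

vd = [2, 0, 243, 4, 233, 133, 255, 255, 255, 255, 255, 255, 255, 255, 255, 255]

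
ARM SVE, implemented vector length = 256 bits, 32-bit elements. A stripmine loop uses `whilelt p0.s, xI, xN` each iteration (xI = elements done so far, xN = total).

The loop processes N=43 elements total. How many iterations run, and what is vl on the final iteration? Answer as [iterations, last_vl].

register lanes = 256/32 = 8
43 elements at 8/iter → 6 passes, remainder 3 on the last

[iterations, last_vl] = [6, 3]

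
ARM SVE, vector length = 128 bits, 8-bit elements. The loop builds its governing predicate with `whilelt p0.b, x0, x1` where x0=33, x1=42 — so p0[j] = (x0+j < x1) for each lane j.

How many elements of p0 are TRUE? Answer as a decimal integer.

vl = 9

128-bit reg / 8-bit elem → 16 lanes
p0[j] = (33+j < 42); true for j=0..8 → 9 lanes set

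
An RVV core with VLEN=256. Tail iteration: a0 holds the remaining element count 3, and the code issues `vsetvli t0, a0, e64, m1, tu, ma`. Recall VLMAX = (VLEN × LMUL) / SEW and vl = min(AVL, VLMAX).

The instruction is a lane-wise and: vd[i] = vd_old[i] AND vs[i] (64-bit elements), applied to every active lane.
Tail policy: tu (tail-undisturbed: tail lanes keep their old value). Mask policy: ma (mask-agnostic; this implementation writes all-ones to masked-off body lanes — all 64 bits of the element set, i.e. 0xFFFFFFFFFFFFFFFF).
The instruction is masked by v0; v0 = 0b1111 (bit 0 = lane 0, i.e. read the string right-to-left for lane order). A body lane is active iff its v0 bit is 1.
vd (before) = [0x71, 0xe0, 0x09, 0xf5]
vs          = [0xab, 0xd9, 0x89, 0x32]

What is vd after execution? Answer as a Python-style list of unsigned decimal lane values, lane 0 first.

vd = [33, 192, 9, 245]

VLMAX = (256 × 1) / 64 = 4 lanes
vl ← min(3, 4) = 3
  i=0: and(0x71,0xab) → 33
  i=1: and(0xe0,0xd9) → 192
  i=2: and(0x09,0x89) → 9
  i=3: tail/keep → 245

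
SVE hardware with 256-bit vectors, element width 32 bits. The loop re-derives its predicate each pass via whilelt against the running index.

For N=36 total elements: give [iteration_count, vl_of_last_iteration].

register lanes = 256/32 = 8
iterations = ceil(36/8) = 5; final-pass vl = 4

[iterations, last_vl] = [5, 4]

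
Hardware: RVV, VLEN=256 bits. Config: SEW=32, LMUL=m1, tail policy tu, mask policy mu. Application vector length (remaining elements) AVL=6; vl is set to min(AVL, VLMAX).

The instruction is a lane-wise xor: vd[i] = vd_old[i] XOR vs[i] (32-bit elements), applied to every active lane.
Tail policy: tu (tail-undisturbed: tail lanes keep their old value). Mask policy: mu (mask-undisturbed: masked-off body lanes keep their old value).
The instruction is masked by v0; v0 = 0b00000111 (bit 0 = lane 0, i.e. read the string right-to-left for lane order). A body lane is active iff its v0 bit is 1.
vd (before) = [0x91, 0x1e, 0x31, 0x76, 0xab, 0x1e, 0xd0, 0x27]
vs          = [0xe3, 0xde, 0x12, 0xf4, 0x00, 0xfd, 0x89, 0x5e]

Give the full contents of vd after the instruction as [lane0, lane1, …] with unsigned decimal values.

VLMAX = (256 × 1) / 32 = 8 lanes
vl ← min(6, 8) = 6
  i=0: xor(0x91,0xe3) → 114
  i=1: xor(0x1e,0xde) → 192
  i=2: xor(0x31,0x12) → 35
  i=3: mask-off/keep → 118
  i=4: mask-off/keep → 171
  i=5: mask-off/keep → 30
  i=6: tail/keep → 208
  i=7: tail/keep → 39

vd = [114, 192, 35, 118, 171, 30, 208, 39]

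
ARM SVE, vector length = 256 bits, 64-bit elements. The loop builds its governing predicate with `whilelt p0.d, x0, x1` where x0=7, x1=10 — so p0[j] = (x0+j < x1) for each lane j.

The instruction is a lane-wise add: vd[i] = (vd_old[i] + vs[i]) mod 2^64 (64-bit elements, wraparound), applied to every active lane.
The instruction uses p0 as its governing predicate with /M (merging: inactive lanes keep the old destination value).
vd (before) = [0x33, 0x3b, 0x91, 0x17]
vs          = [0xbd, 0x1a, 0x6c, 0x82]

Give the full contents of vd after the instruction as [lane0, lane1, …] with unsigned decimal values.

256-bit reg / 64-bit elem → 4 lanes
p0[j] = (7+j < 10); true for j=0..2 → 3 lanes set
lane  0: add(0x33,0xbd) ⇒ 0xf0
lane  1: add(0x3b,0x1a) ⇒ 0x55
lane  2: add(0x91,0x6c) ⇒ 0xfd
lane  3: tail/keep ⇒ 0x17

vd = [240, 85, 253, 23]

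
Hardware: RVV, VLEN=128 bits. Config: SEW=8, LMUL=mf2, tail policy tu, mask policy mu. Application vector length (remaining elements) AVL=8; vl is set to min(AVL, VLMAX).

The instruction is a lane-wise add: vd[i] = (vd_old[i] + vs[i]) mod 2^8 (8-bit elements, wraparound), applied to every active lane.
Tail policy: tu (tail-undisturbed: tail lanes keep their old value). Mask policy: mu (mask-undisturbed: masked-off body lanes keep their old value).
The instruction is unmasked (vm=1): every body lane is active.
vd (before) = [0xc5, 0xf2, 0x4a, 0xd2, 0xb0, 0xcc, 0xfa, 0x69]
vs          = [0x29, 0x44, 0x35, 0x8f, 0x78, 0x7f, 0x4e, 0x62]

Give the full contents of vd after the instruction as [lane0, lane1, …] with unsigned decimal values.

lanes per group: 128·1/2/8 = 8
vl ← min(8, 8) = 8
vd[0] add(0xc5,0x29) -> 0xee
vd[1] add(0xf2,0x44) -> 0x36
vd[2] add(0x4a,0x35) -> 0x7f
vd[3] add(0xd2,0x8f) -> 0x61
vd[4] add(0xb0,0x78) -> 0x28
vd[5] add(0xcc,0x7f) -> 0x4b
vd[6] add(0xfa,0x4e) -> 0x48
vd[7] add(0x69,0x62) -> 0xcb

vd = [238, 54, 127, 97, 40, 75, 72, 203]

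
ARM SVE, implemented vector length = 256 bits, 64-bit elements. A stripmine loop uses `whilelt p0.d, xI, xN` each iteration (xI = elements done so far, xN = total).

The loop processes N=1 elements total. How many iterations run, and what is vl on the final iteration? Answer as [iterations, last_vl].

register lanes = 256/64 = 4
N=1: ⌈1/4⌉ = 1 iters; last vl = 1 − 0×4 = 1

[iterations, last_vl] = [1, 1]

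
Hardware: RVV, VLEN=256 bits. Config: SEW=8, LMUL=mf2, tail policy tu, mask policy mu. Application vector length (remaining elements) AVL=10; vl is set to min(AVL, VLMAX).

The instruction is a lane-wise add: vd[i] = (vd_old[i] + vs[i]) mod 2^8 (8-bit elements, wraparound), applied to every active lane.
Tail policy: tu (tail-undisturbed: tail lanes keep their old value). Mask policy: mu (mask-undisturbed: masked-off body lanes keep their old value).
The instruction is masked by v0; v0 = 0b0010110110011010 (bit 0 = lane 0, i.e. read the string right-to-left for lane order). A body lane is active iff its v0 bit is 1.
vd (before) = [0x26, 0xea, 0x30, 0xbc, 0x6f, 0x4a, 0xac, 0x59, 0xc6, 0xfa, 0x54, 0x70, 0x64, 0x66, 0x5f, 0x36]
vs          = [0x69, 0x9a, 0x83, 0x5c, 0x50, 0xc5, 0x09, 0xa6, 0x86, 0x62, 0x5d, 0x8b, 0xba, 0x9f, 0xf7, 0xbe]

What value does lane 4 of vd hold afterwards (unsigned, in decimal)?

vd[4] = 191

VLMAX = (256 × 1/2) / 8 = 16 lanes
vl = min(AVL, VLMAX) = min(10, 16) = 10
lane  0: mask-off/keep ⇒ 0x26
lane  1: add(0xea,0x9a) ⇒ 0x84
lane  2: mask-off/keep ⇒ 0x30
lane  3: add(0xbc,0x5c) ⇒ 0x18
lane  4: add(0x6f,0x50) ⇒ 0xbf
lane  5: mask-off/keep ⇒ 0x4a
lane  6: mask-off/keep ⇒ 0xac
lane  7: add(0x59,0xa6) ⇒ 0xff
lane  8: add(0xc6,0x86) ⇒ 0x4c
lane  9: mask-off/keep ⇒ 0xfa
lane 10: tail/keep ⇒ 0x54
lane 11: tail/keep ⇒ 0x70
lane 12: tail/keep ⇒ 0x64
lane 13: tail/keep ⇒ 0x66
lane 14: tail/keep ⇒ 0x5f
lane 15: tail/keep ⇒ 0x36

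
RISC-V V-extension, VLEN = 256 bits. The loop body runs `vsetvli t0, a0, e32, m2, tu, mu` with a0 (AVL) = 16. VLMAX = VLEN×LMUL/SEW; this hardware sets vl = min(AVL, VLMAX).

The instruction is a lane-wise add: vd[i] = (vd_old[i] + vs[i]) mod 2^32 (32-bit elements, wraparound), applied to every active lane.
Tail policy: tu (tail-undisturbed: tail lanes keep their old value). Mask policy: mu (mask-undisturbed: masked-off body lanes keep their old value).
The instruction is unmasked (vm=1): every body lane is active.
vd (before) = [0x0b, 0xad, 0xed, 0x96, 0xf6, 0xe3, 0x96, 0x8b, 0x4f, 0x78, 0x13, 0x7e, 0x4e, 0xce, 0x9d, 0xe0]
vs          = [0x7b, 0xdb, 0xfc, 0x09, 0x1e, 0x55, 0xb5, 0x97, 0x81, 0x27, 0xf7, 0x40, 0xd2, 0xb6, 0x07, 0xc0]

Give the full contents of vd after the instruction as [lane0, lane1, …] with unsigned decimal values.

vd = [134, 392, 489, 159, 276, 312, 331, 290, 208, 159, 266, 190, 288, 388, 164, 416]

VLMAX = VLEN×LMUL/SEW = 256×2/32 = 16
vl = min(AVL, VLMAX) = min(16, 16) = 16
vd[0] add(0x0b,0x7b) -> 0x86
vd[1] add(0xad,0xdb) -> 0x188
vd[2] add(0xed,0xfc) -> 0x1e9
vd[3] add(0x96,0x09) -> 0x9f
vd[4] add(0xf6,0x1e) -> 0x114
vd[5] add(0xe3,0x55) -> 0x138
vd[6] add(0x96,0xb5) -> 0x14b
vd[7] add(0x8b,0x97) -> 0x122
vd[8] add(0x4f,0x81) -> 0xd0
vd[9] add(0x78,0x27) -> 0x9f
vd[10] add(0x13,0xf7) -> 0x10a
vd[11] add(0x7e,0x40) -> 0xbe
vd[12] add(0x4e,0xd2) -> 0x120
vd[13] add(0xce,0xb6) -> 0x184
vd[14] add(0x9d,0x07) -> 0xa4
vd[15] add(0xe0,0xc0) -> 0x1a0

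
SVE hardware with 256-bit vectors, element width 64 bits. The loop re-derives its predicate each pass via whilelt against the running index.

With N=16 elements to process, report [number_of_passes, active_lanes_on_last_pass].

lane count: 256 div 64 = 4
N=16: ⌈16/4⌉ = 4 iters; last vl = 16 − 3×4 = 4

[iterations, last_vl] = [4, 4]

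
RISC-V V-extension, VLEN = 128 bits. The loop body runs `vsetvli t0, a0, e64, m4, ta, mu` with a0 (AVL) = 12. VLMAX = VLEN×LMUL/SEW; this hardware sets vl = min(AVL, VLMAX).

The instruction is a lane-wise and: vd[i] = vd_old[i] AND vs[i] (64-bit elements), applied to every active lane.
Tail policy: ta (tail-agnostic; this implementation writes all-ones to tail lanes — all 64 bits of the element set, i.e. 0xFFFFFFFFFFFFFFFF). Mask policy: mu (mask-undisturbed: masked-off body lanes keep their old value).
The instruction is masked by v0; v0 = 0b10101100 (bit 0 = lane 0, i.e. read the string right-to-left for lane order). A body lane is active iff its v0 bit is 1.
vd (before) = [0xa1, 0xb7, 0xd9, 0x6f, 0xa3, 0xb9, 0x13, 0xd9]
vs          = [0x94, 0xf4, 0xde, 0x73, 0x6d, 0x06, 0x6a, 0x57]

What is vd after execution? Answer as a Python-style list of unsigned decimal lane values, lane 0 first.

lanes per group: 128·4/64 = 8
vl ← min(12, 8) = 8
vd[0] mask-off/keep -> 0xa1
vd[1] mask-off/keep -> 0xb7
vd[2] and(0xd9,0xde) -> 0xd8
vd[3] and(0x6f,0x73) -> 0x63
vd[4] mask-off/keep -> 0xa3
vd[5] and(0xb9,0x06) -> 0x00
vd[6] mask-off/keep -> 0x13
vd[7] and(0xd9,0x57) -> 0x51

vd = [161, 183, 216, 99, 163, 0, 19, 81]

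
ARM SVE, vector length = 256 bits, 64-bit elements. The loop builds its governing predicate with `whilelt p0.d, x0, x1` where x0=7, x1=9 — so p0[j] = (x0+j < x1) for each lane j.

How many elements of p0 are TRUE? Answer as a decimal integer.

register lanes = 256/64 = 4
active while 7+j < 9, i.e. j ∈ [0,2) capped at 4 ⇒ 2

vl = 2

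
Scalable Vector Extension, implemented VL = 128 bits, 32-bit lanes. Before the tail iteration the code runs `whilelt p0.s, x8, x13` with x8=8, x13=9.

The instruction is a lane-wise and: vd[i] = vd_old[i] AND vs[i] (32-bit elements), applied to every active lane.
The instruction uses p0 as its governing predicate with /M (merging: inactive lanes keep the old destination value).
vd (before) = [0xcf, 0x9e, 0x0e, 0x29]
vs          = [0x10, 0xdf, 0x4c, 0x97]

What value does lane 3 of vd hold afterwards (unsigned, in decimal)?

128-bit reg / 32-bit elem → 4 lanes
whilelt: lane j active iff 8+j < 9 → j < 1 → 1 active
lane  0: and(0xcf,0x10) ⇒ 0x00
lane  1: tail/keep ⇒ 0x9e
lane  2: tail/keep ⇒ 0x0e
lane  3: tail/keep ⇒ 0x29

vd[3] = 41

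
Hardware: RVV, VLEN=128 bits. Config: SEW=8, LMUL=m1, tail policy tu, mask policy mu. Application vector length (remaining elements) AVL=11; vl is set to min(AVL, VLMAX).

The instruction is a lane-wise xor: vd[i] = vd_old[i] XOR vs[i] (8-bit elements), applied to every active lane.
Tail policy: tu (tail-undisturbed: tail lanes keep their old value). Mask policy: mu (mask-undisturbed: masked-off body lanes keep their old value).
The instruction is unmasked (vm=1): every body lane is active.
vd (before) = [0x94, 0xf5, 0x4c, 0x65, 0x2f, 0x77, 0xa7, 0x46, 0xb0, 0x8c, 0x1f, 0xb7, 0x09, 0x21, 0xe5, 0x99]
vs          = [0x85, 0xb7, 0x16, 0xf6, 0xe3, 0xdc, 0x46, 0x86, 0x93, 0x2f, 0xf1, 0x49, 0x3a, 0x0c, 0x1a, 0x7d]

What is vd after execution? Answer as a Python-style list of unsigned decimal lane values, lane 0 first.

vd = [17, 66, 90, 147, 204, 171, 225, 192, 35, 163, 238, 183, 9, 33, 229, 153]

lanes per group: 128·1/8 = 16
vl = min(AVL, VLMAX) = min(11, 16) = 11
vd[0] xor(0x94,0x85) -> 0x11
vd[1] xor(0xf5,0xb7) -> 0x42
vd[2] xor(0x4c,0x16) -> 0x5a
vd[3] xor(0x65,0xf6) -> 0x93
vd[4] xor(0x2f,0xe3) -> 0xcc
vd[5] xor(0x77,0xdc) -> 0xab
vd[6] xor(0xa7,0x46) -> 0xe1
vd[7] xor(0x46,0x86) -> 0xc0
vd[8] xor(0xb0,0x93) -> 0x23
vd[9] xor(0x8c,0x2f) -> 0xa3
vd[10] xor(0x1f,0xf1) -> 0xee
vd[11] tail/keep -> 0xb7
vd[12] tail/keep -> 0x09
vd[13] tail/keep -> 0x21
vd[14] tail/keep -> 0xe5
vd[15] tail/keep -> 0x99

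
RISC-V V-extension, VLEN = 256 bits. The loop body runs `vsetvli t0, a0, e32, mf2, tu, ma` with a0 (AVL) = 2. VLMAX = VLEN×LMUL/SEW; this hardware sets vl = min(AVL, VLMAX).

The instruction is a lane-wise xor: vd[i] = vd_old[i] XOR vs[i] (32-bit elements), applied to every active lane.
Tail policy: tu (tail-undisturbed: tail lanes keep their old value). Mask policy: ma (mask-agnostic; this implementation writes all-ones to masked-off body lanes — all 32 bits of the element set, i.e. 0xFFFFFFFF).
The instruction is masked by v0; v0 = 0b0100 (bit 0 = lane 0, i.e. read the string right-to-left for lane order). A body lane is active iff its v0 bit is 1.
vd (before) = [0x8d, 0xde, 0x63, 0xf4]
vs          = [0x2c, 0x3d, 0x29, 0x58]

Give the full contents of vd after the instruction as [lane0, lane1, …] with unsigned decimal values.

VLMAX = (256 × 1/2) / 32 = 4 lanes
vl = min(AVL, VLMAX) = min(2, 4) = 2
lane  0: mask-off/ones ⇒ 0xffffffff
lane  1: mask-off/ones ⇒ 0xffffffff
lane  2: tail/keep ⇒ 0x63
lane  3: tail/keep ⇒ 0xf4

vd = [4294967295, 4294967295, 99, 244]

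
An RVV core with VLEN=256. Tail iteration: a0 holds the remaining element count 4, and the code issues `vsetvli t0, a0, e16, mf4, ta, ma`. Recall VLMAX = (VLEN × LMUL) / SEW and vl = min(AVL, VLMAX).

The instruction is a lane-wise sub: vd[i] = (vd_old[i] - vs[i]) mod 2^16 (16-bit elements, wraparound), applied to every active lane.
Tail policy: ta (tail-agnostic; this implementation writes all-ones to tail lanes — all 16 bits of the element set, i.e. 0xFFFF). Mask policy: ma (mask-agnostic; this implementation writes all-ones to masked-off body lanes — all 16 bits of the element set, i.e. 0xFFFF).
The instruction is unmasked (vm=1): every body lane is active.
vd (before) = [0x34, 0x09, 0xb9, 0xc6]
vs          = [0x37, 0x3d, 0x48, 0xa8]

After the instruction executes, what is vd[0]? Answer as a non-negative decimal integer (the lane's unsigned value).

lanes per group: 256·1/4/16 = 4
vl ← min(4, 4) = 4
lane  0: sub(0x34,0x37) ⇒ 0xfffd
lane  1: sub(0x09,0x3d) ⇒ 0xffcc
lane  2: sub(0xb9,0x48) ⇒ 0x71
lane  3: sub(0xc6,0xa8) ⇒ 0x1e

vd[0] = 65533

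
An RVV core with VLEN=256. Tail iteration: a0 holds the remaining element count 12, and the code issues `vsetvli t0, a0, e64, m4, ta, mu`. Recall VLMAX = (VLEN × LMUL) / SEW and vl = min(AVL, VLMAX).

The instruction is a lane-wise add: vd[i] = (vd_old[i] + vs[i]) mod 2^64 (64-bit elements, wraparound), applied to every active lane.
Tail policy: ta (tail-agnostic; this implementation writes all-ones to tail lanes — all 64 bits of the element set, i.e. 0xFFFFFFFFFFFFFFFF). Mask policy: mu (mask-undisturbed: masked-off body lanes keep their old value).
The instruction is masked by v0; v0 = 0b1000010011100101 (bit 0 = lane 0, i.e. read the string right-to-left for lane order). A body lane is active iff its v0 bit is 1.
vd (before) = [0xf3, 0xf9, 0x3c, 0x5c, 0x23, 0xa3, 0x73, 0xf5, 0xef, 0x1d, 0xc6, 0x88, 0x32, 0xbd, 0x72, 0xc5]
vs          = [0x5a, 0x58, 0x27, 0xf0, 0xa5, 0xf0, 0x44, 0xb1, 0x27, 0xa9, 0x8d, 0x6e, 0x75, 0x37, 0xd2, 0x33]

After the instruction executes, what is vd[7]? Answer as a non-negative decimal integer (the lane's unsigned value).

VLMAX = VLEN×LMUL/SEW = 256×4/64 = 16
vl = min(AVL, VLMAX) = min(12, 16) = 12
lane  0: add(0xf3,0x5a) ⇒ 0x14d
lane  1: mask-off/keep ⇒ 0xf9
lane  2: add(0x3c,0x27) ⇒ 0x63
lane  3: mask-off/keep ⇒ 0x5c
lane  4: mask-off/keep ⇒ 0x23
lane  5: add(0xa3,0xf0) ⇒ 0x193
lane  6: add(0x73,0x44) ⇒ 0xb7
lane  7: add(0xf5,0xb1) ⇒ 0x1a6
lane  8: mask-off/keep ⇒ 0xef
lane  9: mask-off/keep ⇒ 0x1d
lane 10: add(0xc6,0x8d) ⇒ 0x153
lane 11: mask-off/keep ⇒ 0x88
lane 12: tail/ones ⇒ 0xffffffffffffffff
lane 13: tail/ones ⇒ 0xffffffffffffffff
lane 14: tail/ones ⇒ 0xffffffffffffffff
lane 15: tail/ones ⇒ 0xffffffffffffffff

vd[7] = 422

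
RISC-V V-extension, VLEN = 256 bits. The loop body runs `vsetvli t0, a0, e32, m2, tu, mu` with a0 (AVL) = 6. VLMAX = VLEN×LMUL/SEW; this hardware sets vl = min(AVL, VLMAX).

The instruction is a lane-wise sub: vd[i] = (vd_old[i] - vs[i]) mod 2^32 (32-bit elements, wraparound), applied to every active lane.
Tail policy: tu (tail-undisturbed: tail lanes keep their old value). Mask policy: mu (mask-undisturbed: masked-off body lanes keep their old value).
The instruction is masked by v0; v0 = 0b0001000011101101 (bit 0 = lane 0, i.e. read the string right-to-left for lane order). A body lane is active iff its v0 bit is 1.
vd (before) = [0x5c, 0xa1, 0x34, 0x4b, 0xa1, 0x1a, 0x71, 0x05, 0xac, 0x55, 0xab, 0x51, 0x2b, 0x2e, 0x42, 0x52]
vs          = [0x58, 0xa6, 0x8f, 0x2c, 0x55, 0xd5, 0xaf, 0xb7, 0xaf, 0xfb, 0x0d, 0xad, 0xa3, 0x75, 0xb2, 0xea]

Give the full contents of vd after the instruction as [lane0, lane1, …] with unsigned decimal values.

lanes per group: 256·2/32 = 16
vl ← min(6, 16) = 6
lane  0: sub(0x5c,0x58) ⇒ 0x04
lane  1: mask-off/keep ⇒ 0xa1
lane  2: sub(0x34,0x8f) ⇒ 0xffffffa5
lane  3: sub(0x4b,0x2c) ⇒ 0x1f
lane  4: mask-off/keep ⇒ 0xa1
lane  5: sub(0x1a,0xd5) ⇒ 0xffffff45
lane  6: tail/keep ⇒ 0x71
lane  7: tail/keep ⇒ 0x05
lane  8: tail/keep ⇒ 0xac
lane  9: tail/keep ⇒ 0x55
lane 10: tail/keep ⇒ 0xab
lane 11: tail/keep ⇒ 0x51
lane 12: tail/keep ⇒ 0x2b
lane 13: tail/keep ⇒ 0x2e
lane 14: tail/keep ⇒ 0x42
lane 15: tail/keep ⇒ 0x52

vd = [4, 161, 4294967205, 31, 161, 4294967109, 113, 5, 172, 85, 171, 81, 43, 46, 66, 82]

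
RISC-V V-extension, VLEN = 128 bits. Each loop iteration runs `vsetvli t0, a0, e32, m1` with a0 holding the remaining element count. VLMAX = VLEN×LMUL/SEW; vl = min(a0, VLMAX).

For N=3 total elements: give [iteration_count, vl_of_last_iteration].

[iterations, last_vl] = [1, 3]

VLMAX = (128 × 1) / 32 = 4 lanes
iterations = ceil(3/4) = 1; final-pass vl = 3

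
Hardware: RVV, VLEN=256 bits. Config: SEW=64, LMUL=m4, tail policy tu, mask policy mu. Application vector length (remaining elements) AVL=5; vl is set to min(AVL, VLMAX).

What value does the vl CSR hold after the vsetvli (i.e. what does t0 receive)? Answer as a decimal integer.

VLMAX = (256 × 4) / 64 = 16 lanes
vl ← min(5, 16) = 5

vl = 5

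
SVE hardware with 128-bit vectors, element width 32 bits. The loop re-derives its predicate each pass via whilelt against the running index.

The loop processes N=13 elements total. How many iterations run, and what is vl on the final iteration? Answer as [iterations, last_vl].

lane count: 128 div 32 = 4
13 elements at 4/iter → 4 passes, remainder 1 on the last

[iterations, last_vl] = [4, 1]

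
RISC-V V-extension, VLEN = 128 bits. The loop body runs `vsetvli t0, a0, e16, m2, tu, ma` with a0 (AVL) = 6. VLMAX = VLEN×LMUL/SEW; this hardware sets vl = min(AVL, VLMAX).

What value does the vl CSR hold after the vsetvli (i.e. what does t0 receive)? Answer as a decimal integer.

lanes per group: 128·2/16 = 16
vl ← min(6, 16) = 6

vl = 6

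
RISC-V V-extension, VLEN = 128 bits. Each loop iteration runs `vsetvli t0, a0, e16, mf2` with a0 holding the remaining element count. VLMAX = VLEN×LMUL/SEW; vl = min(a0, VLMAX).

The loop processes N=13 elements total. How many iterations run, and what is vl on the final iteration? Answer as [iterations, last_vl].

lanes per group: 128·1/2/16 = 4
N=13: ⌈13/4⌉ = 4 iters; last vl = 13 − 3×4 = 1

[iterations, last_vl] = [4, 1]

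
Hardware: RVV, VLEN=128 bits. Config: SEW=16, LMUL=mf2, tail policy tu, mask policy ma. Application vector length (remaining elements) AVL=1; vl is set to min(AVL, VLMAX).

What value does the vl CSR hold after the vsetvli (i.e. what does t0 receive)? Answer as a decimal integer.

VLMAX = VLEN×LMUL/SEW = 128×1/2/16 = 4
vl = min(AVL, VLMAX) = min(1, 4) = 1

vl = 1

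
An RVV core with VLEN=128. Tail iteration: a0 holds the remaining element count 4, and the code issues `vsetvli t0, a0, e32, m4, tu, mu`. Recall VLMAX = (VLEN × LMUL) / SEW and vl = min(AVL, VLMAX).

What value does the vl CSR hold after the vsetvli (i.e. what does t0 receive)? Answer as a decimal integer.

VLMAX = VLEN×LMUL/SEW = 128×4/32 = 16
vl ← min(4, 16) = 4

vl = 4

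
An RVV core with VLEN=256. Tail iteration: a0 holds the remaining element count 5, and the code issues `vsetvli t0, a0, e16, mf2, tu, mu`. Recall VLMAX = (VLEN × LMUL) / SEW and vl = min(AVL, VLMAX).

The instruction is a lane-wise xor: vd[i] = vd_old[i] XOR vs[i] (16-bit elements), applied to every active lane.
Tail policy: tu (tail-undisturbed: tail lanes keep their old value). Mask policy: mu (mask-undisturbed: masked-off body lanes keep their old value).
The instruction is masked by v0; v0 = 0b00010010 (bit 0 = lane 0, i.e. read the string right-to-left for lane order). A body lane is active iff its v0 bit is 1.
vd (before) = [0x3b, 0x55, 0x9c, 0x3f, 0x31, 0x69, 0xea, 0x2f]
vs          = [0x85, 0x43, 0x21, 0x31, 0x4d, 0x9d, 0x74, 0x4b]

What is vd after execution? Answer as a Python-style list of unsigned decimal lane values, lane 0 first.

lanes per group: 256·1/2/16 = 8
vl = min(AVL, VLMAX) = min(5, 8) = 5
vd[0] mask-off/keep -> 0x3b
vd[1] xor(0x55,0x43) -> 0x16
vd[2] mask-off/keep -> 0x9c
vd[3] mask-off/keep -> 0x3f
vd[4] xor(0x31,0x4d) -> 0x7c
vd[5] tail/keep -> 0x69
vd[6] tail/keep -> 0xea
vd[7] tail/keep -> 0x2f

vd = [59, 22, 156, 63, 124, 105, 234, 47]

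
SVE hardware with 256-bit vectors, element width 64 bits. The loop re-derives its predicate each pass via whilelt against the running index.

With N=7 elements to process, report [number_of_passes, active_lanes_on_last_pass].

lane count: 256 div 64 = 4
7 elements at 4/iter → 2 passes, remainder 3 on the last

[iterations, last_vl] = [2, 3]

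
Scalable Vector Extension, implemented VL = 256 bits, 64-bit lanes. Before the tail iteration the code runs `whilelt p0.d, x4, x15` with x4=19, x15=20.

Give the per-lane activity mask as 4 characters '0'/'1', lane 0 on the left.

256-bit reg / 64-bit elem → 4 lanes
p0[j] = (19+j < 20); true for j=0..0 → 1 lanes set
bits (lane 0 leftmost): 1000

predicate = 1000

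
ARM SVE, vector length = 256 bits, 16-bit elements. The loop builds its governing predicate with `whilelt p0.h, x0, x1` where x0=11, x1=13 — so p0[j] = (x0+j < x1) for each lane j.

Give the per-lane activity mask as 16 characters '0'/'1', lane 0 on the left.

register lanes = 256/16 = 16
active while 11+j < 13, i.e. j ∈ [0,2) capped at 16 ⇒ 2
bits (lane 0 leftmost): 1100000000000000

predicate = 1100000000000000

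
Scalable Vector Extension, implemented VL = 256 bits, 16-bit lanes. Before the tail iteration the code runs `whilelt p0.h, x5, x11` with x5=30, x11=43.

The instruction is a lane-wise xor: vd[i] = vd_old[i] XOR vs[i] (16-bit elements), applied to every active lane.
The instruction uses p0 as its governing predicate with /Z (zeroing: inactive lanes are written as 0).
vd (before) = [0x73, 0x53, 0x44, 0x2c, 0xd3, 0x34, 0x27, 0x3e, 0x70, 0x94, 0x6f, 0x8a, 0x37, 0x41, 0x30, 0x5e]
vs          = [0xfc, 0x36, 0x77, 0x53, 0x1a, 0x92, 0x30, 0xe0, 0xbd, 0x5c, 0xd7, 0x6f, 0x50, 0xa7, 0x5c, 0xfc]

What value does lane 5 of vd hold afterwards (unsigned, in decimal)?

vd[5] = 166

256-bit reg / 16-bit elem → 16 lanes
whilelt: lane j active iff 30+j < 43 → j < 13 → 13 active
vd[0] xor(0x73,0xfc) -> 0x8f
vd[1] xor(0x53,0x36) -> 0x65
vd[2] xor(0x44,0x77) -> 0x33
vd[3] xor(0x2c,0x53) -> 0x7f
vd[4] xor(0xd3,0x1a) -> 0xc9
vd[5] xor(0x34,0x92) -> 0xa6
vd[6] xor(0x27,0x30) -> 0x17
vd[7] xor(0x3e,0xe0) -> 0xde
vd[8] xor(0x70,0xbd) -> 0xcd
vd[9] xor(0x94,0x5c) -> 0xc8
vd[10] xor(0x6f,0xd7) -> 0xb8
vd[11] xor(0x8a,0x6f) -> 0xe5
vd[12] xor(0x37,0x50) -> 0x67
vd[13] tail/zero -> 0x00
vd[14] tail/zero -> 0x00
vd[15] tail/zero -> 0x00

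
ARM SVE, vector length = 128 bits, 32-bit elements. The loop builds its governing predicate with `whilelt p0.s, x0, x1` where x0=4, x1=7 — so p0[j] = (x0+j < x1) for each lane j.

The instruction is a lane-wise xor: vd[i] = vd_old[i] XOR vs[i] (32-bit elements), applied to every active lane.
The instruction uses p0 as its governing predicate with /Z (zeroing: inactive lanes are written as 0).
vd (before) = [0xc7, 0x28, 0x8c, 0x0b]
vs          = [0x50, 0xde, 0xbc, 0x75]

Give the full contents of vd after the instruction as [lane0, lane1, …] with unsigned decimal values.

vd = [151, 246, 48, 0]

lane count: 128 div 32 = 4
whilelt: lane j active iff 4+j < 7 → j < 3 → 3 active
vd[0] xor(0xc7,0x50) -> 0x97
vd[1] xor(0x28,0xde) -> 0xf6
vd[2] xor(0x8c,0xbc) -> 0x30
vd[3] tail/zero -> 0x00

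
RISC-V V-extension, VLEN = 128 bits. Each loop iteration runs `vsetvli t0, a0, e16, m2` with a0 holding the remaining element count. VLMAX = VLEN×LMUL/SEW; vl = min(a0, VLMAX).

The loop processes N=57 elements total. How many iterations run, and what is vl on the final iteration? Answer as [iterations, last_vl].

lanes per group: 128·2/16 = 16
57 elements at 16/iter → 4 passes, remainder 9 on the last

[iterations, last_vl] = [4, 9]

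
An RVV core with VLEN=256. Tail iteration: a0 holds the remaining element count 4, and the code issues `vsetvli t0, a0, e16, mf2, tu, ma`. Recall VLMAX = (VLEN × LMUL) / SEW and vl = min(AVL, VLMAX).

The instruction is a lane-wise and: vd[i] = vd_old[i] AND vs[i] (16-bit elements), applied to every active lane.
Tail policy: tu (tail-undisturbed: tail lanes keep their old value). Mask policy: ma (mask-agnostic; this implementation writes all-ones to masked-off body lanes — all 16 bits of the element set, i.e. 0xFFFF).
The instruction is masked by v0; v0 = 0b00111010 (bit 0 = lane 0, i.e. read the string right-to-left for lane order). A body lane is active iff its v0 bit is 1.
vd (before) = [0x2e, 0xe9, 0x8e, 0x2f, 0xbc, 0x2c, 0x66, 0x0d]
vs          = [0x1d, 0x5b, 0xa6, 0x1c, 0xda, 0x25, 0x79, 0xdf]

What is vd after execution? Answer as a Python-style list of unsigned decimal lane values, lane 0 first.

VLMAX = VLEN×LMUL/SEW = 256×1/2/16 = 8
AVL=4 ≤ VLMAX=8, so vl = 4
[0] mask-off/ones = 0xffff
[1] and(0xe9,0x5b) = 0x49
[2] mask-off/ones = 0xffff
[3] and(0x2f,0x1c) = 0x0c
[4] tail/keep = 0xbc
[5] tail/keep = 0x2c
[6] tail/keep = 0x66
[7] tail/keep = 0x0d

vd = [65535, 73, 65535, 12, 188, 44, 102, 13]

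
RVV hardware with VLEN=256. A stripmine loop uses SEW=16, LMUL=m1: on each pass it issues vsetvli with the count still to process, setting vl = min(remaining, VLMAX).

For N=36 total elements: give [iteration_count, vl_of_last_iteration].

lanes per group: 256·1/16 = 16
iterations = ceil(36/16) = 3; final-pass vl = 4

[iterations, last_vl] = [3, 4]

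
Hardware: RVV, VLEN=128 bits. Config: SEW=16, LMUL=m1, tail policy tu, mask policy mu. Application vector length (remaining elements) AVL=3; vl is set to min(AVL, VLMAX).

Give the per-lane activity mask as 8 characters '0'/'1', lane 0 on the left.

predicate = 11100000

VLMAX = (128 × 1) / 16 = 8 lanes
vl ← min(3, 8) = 3
bits (lane 0 leftmost): 11100000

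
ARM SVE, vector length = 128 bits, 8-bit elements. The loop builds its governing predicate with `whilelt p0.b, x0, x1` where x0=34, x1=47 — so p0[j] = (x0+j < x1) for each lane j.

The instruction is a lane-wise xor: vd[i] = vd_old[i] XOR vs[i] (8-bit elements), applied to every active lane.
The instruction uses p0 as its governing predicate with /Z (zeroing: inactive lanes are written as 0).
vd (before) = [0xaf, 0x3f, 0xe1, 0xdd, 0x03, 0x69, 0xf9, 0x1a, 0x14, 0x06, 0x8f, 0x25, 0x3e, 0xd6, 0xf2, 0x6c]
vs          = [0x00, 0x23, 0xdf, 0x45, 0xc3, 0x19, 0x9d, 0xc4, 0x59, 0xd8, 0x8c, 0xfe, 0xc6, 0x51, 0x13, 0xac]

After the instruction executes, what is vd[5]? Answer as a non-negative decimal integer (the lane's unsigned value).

vd[5] = 112

register lanes = 128/8 = 16
p0[j] = (34+j < 47); true for j=0..12 → 13 lanes set
[0] xor(0xaf,0x00) = 0xaf
[1] xor(0x3f,0x23) = 0x1c
[2] xor(0xe1,0xdf) = 0x3e
[3] xor(0xdd,0x45) = 0x98
[4] xor(0x03,0xc3) = 0xc0
[5] xor(0x69,0x19) = 0x70
[6] xor(0xf9,0x9d) = 0x64
[7] xor(0x1a,0xc4) = 0xde
[8] xor(0x14,0x59) = 0x4d
[9] xor(0x06,0xd8) = 0xde
[10] xor(0x8f,0x8c) = 0x03
[11] xor(0x25,0xfe) = 0xdb
[12] xor(0x3e,0xc6) = 0xf8
[13] tail/zero = 0x00
[14] tail/zero = 0x00
[15] tail/zero = 0x00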